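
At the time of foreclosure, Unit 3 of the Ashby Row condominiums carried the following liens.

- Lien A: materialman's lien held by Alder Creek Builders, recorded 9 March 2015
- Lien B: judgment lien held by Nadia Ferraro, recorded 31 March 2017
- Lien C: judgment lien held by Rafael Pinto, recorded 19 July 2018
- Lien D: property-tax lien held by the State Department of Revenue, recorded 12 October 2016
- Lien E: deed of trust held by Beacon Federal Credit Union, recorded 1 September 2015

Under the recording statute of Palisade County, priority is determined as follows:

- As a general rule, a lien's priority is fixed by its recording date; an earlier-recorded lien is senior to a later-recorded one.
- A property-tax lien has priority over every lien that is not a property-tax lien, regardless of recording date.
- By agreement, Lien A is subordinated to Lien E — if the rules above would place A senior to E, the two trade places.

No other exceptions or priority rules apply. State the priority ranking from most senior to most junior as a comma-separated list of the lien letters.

D is a property-tax lien, so it outranks all other liens regardless of date.
The other liens, earliest effective date first: A (9 March 2015), E (1 September 2015), B (31 March 2017), C (19 July 2018).
The subordination applies — A was senior to E — so A and E swap.

D, E, A, B, C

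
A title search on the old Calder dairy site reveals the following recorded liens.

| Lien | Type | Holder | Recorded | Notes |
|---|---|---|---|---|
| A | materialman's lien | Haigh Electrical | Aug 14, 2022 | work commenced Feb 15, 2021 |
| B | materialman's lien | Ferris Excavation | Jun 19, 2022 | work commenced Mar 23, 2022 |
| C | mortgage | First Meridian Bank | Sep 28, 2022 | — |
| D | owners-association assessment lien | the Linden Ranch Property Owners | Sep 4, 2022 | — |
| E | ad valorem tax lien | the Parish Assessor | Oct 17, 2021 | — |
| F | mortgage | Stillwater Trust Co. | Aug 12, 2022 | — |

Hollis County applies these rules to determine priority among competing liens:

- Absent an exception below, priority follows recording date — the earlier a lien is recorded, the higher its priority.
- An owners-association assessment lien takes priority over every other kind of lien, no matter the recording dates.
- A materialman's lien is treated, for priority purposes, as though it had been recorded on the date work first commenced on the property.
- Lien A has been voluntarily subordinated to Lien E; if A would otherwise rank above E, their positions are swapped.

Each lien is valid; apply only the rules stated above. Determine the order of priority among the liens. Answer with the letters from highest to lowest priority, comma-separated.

Adjusting effective dates: A's effective date is Feb 15, 2021, when work began; B is treated as recorded Mar 23, 2022, the work-commencement date.
As an owners-association assessment lien, D is senior to every other lien.
Ordering the rest by effective date: A (Feb 15, 2021), E (Oct 17, 2021), B (Mar 23, 2022), F (Aug 12, 2022), C (Sep 28, 2022).
Because A would otherwise rank above E, the subordination swaps them.

D, E, A, B, F, C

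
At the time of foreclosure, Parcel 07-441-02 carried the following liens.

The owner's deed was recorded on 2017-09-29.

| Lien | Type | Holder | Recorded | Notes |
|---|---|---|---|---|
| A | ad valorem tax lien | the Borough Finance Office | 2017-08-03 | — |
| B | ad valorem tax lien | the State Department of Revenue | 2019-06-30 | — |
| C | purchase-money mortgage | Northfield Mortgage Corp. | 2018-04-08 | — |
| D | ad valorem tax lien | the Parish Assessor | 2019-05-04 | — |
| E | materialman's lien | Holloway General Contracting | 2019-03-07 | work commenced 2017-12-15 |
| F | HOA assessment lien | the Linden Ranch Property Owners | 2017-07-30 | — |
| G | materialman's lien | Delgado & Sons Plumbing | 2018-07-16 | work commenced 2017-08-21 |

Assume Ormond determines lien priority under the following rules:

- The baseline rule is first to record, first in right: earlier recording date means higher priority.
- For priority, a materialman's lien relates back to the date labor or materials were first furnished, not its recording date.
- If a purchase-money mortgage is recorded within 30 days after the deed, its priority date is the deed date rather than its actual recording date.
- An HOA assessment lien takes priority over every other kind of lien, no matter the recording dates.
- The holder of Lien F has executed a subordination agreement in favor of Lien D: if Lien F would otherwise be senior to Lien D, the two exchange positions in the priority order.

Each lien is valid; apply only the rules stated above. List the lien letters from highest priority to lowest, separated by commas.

Adjusting effective dates: C was recorded 191 days after the deed, outside the 30-day window, so it keeps its recording date; E's effective date is 2017-12-15, when work began; G's effective date is 2017-08-21, when work began.
F is an HOA assessment lien, so it outranks all other liens regardless of date.
The other liens, earliest effective date first: A (2017-08-03), G (2017-08-21), E (2017-12-15), C (2018-04-08), D (2019-05-04), B (2019-06-30).
Because F would otherwise rank above D, the subordination swaps them.

D, A, G, E, C, F, B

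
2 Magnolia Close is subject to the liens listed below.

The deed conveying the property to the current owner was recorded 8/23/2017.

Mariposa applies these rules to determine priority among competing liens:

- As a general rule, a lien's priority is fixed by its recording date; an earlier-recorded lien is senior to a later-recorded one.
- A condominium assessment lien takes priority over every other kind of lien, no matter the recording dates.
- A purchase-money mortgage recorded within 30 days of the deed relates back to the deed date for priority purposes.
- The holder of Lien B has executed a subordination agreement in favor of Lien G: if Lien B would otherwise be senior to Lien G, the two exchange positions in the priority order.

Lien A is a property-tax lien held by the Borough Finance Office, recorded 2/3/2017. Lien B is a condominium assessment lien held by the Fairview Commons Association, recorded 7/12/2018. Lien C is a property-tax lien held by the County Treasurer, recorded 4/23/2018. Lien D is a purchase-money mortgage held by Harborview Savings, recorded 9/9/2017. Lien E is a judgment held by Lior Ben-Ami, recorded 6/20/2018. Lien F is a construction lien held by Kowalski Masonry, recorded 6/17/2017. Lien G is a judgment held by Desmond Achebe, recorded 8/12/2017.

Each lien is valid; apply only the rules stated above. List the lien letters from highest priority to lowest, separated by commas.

Adjusting effective dates: D's effective date is the deed date, 8/23/2017.
B is a condominium assessment lien, so it outranks all other liens regardless of date.
Among the remaining liens, by effective date: A (2/3/2017), F (6/17/2017), G (8/12/2017), D (8/23/2017), C (4/23/2018), E (6/20/2018).
B would otherwise be senior to G, so under the subordination agreement B and G exchange positions.

G, A, F, B, D, C, E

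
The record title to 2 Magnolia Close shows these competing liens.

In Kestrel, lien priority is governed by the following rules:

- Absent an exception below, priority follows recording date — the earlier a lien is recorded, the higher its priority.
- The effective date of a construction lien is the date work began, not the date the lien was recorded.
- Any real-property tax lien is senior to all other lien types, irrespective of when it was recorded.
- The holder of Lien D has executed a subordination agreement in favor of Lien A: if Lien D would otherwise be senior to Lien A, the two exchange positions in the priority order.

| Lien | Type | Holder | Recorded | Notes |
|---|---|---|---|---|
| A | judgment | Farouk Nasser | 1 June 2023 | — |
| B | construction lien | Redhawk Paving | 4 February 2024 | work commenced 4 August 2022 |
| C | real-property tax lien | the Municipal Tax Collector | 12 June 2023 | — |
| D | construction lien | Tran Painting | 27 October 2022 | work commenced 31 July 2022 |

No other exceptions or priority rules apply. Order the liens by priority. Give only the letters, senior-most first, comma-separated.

Effective dates after the stated exceptions: B's effective date is 4 August 2022, when work began; D is treated as recorded 31 July 2022, the work-commencement date.
As a real-property tax lien, C is senior to every other lien.
Remaining liens by effective date: D (31 July 2022), B (4 August 2022), A (1 June 2023).
Because D would otherwise rank above A, the subordination swaps them.

C, A, B, D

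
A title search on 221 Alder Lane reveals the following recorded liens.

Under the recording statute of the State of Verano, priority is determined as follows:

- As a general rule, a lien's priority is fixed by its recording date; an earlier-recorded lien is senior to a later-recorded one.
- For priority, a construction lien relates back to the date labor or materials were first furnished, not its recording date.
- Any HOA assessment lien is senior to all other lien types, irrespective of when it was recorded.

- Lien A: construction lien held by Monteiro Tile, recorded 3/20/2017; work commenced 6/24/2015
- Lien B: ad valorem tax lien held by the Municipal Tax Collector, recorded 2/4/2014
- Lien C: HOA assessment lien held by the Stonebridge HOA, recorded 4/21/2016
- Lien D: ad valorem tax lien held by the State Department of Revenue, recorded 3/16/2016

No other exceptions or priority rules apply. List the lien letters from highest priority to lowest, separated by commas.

Effective dates: A is treated as recorded 6/24/2015, the work-commencement date.
As an HOA assessment lien, C is senior to every other lien.
Among the remaining liens, by effective date: B (2/4/2014), A (6/24/2015), D (3/16/2016).

C, B, A, D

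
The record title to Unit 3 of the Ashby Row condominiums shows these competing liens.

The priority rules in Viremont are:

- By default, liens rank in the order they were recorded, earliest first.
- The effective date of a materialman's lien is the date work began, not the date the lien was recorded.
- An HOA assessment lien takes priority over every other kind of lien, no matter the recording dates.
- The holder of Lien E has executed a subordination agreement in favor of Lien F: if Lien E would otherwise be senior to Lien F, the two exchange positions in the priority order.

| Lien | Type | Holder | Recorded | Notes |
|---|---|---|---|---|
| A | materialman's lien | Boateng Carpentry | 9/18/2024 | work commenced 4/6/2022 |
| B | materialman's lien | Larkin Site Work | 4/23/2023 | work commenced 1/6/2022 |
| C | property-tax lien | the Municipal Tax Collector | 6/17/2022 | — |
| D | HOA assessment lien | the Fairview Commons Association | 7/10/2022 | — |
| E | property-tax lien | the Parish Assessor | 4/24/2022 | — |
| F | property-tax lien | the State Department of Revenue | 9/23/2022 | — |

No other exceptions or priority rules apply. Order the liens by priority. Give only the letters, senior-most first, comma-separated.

Adjusting effective dates: A's effective date is 4/6/2022, when work began; B's effective date is 1/6/2022, when work began.
D, as an HOA assessment lien, has superpriority and ranks first.
The other liens, earliest effective date first: B (1/6/2022), A (4/6/2022), E (4/24/2022), C (6/17/2022), F (9/23/2022).
Because E would otherwise rank above F, the subordination swaps them.

D, B, A, F, C, E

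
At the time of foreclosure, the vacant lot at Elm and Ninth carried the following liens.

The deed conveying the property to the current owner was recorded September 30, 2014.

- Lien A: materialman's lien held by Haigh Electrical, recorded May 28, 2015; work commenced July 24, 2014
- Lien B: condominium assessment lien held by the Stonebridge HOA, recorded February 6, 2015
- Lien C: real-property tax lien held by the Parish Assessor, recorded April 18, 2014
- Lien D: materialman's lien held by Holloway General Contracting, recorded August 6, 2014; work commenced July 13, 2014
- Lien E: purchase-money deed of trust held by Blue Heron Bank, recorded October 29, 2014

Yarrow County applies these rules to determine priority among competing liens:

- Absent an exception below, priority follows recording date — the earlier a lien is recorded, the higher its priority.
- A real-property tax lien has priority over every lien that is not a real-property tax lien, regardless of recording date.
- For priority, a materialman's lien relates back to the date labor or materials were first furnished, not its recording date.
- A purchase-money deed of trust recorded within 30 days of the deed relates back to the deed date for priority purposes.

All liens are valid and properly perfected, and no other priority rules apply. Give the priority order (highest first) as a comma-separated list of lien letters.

C, D, A, E, B

Effective dates: A's effective date is July 24, 2014, when work began; D's effective date is July 13, 2014, when work began; E relates back to the deed date September 30, 2014.
C is a real-property tax lien and takes priority over every other lien.
Remaining liens by effective date: D (July 13, 2014), A (July 24, 2014), E (September 30, 2014), B (February 6, 2015).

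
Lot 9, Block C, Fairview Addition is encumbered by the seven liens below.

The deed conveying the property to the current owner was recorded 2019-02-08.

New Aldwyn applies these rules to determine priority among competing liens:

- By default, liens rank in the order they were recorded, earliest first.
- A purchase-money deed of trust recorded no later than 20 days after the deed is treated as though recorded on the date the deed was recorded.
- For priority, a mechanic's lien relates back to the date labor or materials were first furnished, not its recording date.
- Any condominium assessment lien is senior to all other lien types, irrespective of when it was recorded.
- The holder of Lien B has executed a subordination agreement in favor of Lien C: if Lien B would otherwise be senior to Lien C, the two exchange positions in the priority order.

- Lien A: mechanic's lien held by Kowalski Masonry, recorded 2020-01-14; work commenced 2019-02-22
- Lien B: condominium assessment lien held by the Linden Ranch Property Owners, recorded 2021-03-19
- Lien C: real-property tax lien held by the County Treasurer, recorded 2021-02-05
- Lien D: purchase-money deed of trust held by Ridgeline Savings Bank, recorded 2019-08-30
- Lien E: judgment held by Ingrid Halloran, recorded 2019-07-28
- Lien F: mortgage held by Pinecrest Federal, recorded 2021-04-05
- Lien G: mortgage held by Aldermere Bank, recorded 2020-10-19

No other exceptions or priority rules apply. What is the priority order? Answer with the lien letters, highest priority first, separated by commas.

C, A, E, D, G, B, F

Adjusting effective dates: A's effective date is 2019-02-22, when work began; D was recorded 203 days after the deed, outside the 20-day window, so it keeps its recording date.
B is a condominium assessment lien and takes priority over every other lien.
Ordering the rest by effective date: A (2019-02-22), E (2019-07-28), D (2019-08-30), G (2020-10-19), C (2021-02-05), F (2021-04-05).
B is senior to C before the subordination, so the two trade places.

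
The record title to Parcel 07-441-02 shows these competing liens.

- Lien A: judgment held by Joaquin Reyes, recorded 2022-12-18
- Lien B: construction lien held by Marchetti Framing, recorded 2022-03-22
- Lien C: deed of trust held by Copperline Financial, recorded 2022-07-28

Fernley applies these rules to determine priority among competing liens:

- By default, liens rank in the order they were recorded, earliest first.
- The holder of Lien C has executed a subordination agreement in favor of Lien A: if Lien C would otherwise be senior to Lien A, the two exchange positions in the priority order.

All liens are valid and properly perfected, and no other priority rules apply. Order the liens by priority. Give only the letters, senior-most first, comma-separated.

B, A, C

By effective date: B (2022-03-22), C (2022-07-28), A (2022-12-18).
Because C would otherwise rank above A, the subordination swaps them.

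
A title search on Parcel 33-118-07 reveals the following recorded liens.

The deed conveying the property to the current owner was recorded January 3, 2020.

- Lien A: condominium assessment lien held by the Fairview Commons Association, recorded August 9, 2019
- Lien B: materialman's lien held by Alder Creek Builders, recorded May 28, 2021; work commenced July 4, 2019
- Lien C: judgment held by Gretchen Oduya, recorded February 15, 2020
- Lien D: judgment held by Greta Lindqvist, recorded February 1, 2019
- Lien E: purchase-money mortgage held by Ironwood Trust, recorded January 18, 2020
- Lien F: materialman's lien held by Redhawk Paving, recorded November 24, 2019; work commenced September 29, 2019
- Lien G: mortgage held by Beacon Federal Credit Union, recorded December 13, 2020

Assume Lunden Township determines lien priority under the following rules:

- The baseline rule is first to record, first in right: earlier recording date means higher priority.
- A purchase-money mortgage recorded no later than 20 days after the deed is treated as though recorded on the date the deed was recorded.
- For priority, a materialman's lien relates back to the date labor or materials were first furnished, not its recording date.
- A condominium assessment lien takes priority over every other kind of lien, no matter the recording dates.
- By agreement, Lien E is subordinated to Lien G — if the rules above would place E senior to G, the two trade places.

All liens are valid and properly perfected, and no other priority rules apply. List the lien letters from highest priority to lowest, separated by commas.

Effective dates after the stated exceptions: B relates back to July 4, 2019 (work commenced); E relates back to the deed date January 3, 2020; F relates back to September 29, 2019 (work commenced).
As a condominium assessment lien, A is senior to every other lien.
The other liens, earliest effective date first: D (February 1, 2019), B (July 4, 2019), F (September 29, 2019), E (January 3, 2020), C (February 15, 2020), G (December 13, 2020).
E would otherwise be senior to G, so under the subordination agreement E and G exchange positions.

A, D, B, F, G, C, E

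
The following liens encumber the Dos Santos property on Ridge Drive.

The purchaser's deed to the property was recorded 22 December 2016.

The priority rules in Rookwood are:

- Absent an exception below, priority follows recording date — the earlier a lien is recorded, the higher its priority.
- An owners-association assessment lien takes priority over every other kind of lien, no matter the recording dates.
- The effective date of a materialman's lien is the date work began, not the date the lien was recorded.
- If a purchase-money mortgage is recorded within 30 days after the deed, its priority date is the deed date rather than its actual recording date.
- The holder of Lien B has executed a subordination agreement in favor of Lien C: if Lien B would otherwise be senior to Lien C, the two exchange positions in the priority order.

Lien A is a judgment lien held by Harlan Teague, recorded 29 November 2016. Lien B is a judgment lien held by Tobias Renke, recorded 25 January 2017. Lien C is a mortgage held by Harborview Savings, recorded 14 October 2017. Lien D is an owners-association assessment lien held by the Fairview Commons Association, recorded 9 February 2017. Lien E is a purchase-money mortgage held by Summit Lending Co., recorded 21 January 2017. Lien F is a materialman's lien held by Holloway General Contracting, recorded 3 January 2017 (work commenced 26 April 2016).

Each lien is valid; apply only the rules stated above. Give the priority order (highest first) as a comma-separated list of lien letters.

D, F, A, E, C, B

Effective dates after the stated exceptions: E relates back to the deed date 22 December 2016; F's effective date is 26 April 2016, when work began.
As an owners-association assessment lien, D is senior to every other lien.
Remaining liens by effective date: F (26 April 2016), A (29 November 2016), E (22 December 2016), B (25 January 2017), C (14 October 2017).
B is senior to C before the subordination, so the two trade places.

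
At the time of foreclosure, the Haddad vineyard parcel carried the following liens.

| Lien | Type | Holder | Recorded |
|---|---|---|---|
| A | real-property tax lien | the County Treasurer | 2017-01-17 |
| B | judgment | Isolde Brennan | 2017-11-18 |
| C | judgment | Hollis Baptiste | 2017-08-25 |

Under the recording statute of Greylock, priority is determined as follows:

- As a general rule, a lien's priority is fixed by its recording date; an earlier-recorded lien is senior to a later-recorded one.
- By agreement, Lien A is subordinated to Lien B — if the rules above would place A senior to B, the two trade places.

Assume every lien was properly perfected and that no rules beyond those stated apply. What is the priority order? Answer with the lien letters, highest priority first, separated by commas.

Sorted by effective date: A (2017-01-17), C (2017-08-25), B (2017-11-18).
A would otherwise be senior to B, so under the subordination agreement A and B exchange positions.

B, C, A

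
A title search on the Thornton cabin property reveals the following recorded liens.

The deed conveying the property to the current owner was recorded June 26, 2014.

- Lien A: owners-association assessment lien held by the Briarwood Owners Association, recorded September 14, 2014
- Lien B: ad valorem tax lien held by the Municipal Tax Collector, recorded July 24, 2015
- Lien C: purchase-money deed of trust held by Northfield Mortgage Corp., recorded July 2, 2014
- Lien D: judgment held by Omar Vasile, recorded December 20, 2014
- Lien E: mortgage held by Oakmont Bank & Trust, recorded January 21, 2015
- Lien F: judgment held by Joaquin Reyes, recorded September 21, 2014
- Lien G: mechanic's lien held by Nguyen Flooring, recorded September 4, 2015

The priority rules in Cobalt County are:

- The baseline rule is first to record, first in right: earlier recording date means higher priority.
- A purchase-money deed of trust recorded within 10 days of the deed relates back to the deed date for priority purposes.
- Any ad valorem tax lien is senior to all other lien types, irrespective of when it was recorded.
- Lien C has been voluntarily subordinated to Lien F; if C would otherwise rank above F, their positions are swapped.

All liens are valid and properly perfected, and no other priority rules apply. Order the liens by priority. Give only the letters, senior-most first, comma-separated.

First, effective dates: C's effective date is the deed date, June 26, 2014.
B, as an ad valorem tax lien, has superpriority and ranks first.
The other liens, earliest effective date first: C (June 26, 2014), A (September 14, 2014), F (September 21, 2014), D (December 20, 2014), E (January 21, 2015), G (September 4, 2015).
The subordination applies — C was senior to F — so C and F swap.

B, F, A, C, D, E, G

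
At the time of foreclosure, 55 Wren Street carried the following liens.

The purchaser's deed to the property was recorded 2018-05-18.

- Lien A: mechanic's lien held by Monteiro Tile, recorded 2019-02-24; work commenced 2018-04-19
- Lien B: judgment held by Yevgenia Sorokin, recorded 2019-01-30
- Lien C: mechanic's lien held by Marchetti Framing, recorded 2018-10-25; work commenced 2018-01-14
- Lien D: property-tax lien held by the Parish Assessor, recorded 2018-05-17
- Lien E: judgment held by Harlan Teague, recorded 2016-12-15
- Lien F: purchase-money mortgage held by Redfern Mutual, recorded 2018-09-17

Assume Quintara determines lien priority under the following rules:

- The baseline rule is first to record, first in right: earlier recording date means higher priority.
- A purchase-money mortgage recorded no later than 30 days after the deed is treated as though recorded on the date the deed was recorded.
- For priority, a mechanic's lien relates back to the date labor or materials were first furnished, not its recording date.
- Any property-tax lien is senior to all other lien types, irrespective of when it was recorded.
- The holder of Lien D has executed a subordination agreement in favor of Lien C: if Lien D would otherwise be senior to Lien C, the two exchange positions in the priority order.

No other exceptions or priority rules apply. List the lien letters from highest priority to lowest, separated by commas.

Effective dates after the stated exceptions: A is treated as recorded 2018-04-19, the work-commencement date; C is treated as recorded 2018-01-14, the work-commencement date; F missed the 30-day window (122 days after the deed), so its recording date stands.
D, as a property-tax lien, has superpriority and ranks first.
Among the remaining liens, by effective date: E (2016-12-15), C (2018-01-14), A (2018-04-19), F (2018-09-17), B (2019-01-30).
D would otherwise be senior to C, so under the subordination agreement D and C exchange positions.

C, E, D, A, F, B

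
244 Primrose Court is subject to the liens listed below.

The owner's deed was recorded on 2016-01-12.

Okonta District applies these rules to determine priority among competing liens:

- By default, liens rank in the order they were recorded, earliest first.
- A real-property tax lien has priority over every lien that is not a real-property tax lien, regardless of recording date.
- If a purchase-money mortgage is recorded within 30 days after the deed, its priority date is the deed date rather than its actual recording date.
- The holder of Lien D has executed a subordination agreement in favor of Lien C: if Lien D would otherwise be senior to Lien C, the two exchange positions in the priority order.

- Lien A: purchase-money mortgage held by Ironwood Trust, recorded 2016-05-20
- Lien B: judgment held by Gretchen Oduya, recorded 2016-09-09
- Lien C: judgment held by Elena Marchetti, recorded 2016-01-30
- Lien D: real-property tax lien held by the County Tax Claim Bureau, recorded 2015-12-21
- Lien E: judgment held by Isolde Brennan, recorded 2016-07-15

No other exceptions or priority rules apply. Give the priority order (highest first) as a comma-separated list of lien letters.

C, D, A, E, B

First, effective dates: A missed the 30-day window (129 days after the deed), so its recording date stands.
D is a real-property tax lien and takes priority over every other lien.
Among the remaining liens, by effective date: C (2016-01-30), A (2016-05-20), E (2016-07-15), B (2016-09-09).
D would otherwise be senior to C, so under the subordination agreement D and C exchange positions.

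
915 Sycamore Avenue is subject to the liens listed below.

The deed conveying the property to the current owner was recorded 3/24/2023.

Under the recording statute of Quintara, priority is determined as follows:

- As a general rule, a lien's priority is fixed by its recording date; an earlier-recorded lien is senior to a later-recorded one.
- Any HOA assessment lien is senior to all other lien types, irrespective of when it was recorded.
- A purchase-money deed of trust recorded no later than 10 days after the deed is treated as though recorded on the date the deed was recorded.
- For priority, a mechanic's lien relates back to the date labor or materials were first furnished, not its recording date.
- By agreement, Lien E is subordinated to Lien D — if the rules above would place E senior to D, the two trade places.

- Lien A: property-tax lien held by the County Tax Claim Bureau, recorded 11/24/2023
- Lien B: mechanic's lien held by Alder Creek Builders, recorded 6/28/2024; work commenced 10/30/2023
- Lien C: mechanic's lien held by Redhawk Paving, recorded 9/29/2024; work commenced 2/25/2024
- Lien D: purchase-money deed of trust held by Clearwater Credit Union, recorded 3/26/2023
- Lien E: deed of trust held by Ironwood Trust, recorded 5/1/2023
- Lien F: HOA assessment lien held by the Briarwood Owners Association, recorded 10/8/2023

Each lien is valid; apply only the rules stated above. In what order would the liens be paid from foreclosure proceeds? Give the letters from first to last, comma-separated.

First, effective dates: B's effective date is 10/30/2023, when work began; C's effective date is 2/25/2024, when work began; D was recorded within the 10-day window, so its effective date is the deed date 3/24/2023.
As an HOA assessment lien, F is senior to every other lien.
The other liens, earliest effective date first: D (3/24/2023), E (5/1/2023), B (10/30/2023), A (11/24/2023), C (2/25/2024).
E already ranks below D; the subordination has no effect.

F, D, E, B, A, C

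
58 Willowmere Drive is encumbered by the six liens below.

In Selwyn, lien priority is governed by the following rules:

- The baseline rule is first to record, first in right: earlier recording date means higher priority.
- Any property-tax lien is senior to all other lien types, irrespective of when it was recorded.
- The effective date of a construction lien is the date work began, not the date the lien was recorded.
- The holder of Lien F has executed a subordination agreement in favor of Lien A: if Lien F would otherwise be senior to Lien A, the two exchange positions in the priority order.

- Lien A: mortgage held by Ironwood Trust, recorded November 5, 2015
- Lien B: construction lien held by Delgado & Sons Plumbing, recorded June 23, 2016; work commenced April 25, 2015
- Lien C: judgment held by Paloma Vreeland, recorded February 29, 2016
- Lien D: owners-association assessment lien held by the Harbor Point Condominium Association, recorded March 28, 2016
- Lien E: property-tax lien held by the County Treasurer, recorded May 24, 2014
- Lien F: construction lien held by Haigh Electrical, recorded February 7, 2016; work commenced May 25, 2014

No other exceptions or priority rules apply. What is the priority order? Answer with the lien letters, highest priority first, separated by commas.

Adjusting effective dates: B relates back to April 25, 2015 (work commenced); F's effective date is May 25, 2014, when work began.
E is a property-tax lien, so it outranks all other liens regardless of date.
Among the remaining liens, by effective date: F (May 25, 2014), B (April 25, 2015), A (November 5, 2015), C (February 29, 2016), D (March 28, 2016).
Because F would otherwise rank above A, the subordination swaps them.

E, A, B, F, C, D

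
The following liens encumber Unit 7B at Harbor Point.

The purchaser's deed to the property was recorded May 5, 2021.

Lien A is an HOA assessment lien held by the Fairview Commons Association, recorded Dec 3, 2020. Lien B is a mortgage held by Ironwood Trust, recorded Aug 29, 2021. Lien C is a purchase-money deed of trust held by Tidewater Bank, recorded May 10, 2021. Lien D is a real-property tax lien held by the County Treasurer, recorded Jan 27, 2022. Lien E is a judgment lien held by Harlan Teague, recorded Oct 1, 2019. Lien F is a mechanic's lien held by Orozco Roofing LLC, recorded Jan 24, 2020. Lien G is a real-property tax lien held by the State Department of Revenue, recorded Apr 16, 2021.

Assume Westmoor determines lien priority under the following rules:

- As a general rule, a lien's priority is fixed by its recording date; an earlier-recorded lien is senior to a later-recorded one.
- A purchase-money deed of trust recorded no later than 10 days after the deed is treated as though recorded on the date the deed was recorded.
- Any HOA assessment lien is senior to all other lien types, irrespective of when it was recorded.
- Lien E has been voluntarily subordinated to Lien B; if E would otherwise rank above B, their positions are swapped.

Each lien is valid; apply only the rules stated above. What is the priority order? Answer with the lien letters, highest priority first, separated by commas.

A, B, F, G, C, E, D

Effective dates: C's effective date is the deed date, May 5, 2021.
As an HOA assessment lien, A is senior to every other lien.
Among the remaining liens, by effective date: E (Oct 1, 2019), F (Jan 24, 2020), G (Apr 16, 2021), C (May 5, 2021), B (Aug 29, 2021), D (Jan 27, 2022).
Because E would otherwise rank above B, the subordination swaps them.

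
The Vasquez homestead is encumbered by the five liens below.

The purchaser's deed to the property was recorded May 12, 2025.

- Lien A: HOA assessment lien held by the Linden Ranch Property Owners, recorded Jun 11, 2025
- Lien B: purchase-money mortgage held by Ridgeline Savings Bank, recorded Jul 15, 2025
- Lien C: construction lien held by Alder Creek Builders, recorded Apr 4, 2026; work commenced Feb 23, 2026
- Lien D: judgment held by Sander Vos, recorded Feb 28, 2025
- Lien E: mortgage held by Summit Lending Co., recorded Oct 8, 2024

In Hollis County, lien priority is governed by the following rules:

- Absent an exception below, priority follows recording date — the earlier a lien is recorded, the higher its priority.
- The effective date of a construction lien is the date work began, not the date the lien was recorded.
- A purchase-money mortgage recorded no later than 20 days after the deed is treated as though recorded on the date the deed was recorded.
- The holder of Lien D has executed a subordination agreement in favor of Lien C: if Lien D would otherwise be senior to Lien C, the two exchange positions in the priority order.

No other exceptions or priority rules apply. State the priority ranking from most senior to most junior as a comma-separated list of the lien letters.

Adjusting effective dates: B missed the 20-day window (64 days after the deed), so its recording date stands; C is treated as recorded Feb 23, 2026, the work-commencement date.
Sorted by effective date: E (Oct 8, 2024), D (Feb 28, 2025), A (Jun 11, 2025), B (Jul 15, 2025), C (Feb 23, 2026).
Because D would otherwise rank above C, the subordination swaps them.

E, C, A, B, D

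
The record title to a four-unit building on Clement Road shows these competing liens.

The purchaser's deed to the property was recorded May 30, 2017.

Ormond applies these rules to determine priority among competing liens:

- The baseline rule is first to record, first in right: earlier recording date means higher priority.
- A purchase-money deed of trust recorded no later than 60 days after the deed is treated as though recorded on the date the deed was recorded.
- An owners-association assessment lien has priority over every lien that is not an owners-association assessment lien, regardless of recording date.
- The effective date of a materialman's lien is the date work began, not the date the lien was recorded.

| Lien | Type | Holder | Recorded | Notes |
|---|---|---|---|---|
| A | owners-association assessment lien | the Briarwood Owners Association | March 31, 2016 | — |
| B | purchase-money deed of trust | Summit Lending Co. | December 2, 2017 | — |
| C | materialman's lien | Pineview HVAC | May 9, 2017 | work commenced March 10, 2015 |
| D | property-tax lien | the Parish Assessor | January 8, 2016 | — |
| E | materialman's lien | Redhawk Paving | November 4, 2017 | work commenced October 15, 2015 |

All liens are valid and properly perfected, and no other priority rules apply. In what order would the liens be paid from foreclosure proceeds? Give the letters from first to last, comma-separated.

First, effective dates: B was recorded 186 days after the deed — beyond 60 days — so no relation-back applies; C is treated as recorded March 10, 2015, the work-commencement date; E is treated as recorded October 15, 2015, the work-commencement date.
A is an owners-association assessment lien, so it outranks all other liens regardless of date.
Among the remaining liens, by effective date: C (March 10, 2015), E (October 15, 2015), D (January 8, 2016), B (December 2, 2017).

A, C, E, D, B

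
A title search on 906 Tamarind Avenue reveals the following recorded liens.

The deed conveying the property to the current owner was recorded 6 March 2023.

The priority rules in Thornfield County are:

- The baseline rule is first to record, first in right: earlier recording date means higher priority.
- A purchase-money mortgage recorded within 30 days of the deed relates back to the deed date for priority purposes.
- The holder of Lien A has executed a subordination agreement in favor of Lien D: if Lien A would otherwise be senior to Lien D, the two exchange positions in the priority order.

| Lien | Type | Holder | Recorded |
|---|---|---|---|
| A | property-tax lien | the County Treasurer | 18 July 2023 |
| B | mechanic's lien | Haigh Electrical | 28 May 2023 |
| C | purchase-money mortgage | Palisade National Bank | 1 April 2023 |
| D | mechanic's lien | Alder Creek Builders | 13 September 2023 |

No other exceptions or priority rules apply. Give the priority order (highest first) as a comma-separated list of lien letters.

Adjusting effective dates: C's effective date is the deed date, 6 March 2023.
Sorted by effective date: C (6 March 2023), B (28 May 2023), A (18 July 2023), D (13 September 2023).
A is senior to D before the subordination, so the two trade places.

C, B, D, A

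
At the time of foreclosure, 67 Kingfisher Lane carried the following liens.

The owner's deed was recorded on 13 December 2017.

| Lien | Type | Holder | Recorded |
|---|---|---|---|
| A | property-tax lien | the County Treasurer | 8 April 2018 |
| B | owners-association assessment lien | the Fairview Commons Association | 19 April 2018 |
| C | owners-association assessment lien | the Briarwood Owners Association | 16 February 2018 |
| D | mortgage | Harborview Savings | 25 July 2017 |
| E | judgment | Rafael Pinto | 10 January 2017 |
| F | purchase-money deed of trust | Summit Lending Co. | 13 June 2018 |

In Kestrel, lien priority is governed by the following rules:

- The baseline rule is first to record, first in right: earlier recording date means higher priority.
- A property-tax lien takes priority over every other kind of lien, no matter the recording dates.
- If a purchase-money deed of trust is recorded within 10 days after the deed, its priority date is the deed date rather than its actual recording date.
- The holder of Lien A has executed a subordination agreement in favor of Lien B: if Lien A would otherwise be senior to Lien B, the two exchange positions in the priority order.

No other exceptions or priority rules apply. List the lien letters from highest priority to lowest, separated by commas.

B, E, D, C, A, F

Effective dates after the stated exceptions: F missed the 10-day window (182 days after the deed), so its recording date stands.
As a property-tax lien, A is senior to every other lien.
Among the remaining liens, by effective date: E (10 January 2017), D (25 July 2017), C (16 February 2018), B (19 April 2018), F (13 June 2018).
The subordination applies — A was senior to B — so A and B swap.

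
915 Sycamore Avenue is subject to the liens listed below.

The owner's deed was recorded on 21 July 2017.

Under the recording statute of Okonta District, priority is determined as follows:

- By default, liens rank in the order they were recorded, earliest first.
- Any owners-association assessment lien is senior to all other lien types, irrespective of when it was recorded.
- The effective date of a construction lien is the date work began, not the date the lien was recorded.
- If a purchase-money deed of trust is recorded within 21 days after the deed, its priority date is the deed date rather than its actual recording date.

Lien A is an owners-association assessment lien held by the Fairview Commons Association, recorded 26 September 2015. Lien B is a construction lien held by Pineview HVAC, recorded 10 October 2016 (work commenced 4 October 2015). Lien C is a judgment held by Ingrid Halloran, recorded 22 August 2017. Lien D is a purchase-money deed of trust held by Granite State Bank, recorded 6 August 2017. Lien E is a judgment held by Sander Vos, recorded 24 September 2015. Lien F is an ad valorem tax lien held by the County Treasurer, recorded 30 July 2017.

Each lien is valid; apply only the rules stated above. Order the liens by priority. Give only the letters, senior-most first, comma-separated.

Effective dates after the stated exceptions: B's effective date is 4 October 2015, when work began; D relates back to the deed date 21 July 2017.
A is an owners-association assessment lien and takes priority over every other lien.
Among the remaining liens, by effective date: E (24 September 2015), B (4 October 2015), D (21 July 2017), F (30 July 2017), C (22 August 2017).

A, E, B, D, F, C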